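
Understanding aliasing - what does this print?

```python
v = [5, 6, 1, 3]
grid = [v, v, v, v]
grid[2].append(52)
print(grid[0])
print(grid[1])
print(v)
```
[5, 6, 1, 3, 52]
[5, 6, 1, 3, 52]
[5, 6, 1, 3, 52]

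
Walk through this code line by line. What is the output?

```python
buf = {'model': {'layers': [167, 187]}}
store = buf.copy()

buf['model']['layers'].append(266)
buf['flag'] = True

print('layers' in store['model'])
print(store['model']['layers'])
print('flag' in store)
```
True
[167, 187, 266]
False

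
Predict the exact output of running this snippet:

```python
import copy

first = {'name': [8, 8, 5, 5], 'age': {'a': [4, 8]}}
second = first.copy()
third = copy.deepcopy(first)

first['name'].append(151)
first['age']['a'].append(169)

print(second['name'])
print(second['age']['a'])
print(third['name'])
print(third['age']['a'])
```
[8, 8, 5, 5, 151]
[4, 8, 169]
[8, 8, 5, 5]
[4, 8]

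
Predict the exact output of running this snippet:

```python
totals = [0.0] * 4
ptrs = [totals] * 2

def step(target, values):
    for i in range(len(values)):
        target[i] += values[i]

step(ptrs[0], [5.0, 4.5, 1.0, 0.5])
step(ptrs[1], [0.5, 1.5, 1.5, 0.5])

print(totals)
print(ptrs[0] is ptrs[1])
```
[5.5, 6.0, 2.5, 1.0]
True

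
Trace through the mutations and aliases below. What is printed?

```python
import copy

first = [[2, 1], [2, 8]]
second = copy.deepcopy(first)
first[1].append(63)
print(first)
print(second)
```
[[2, 1], [2, 8, 63]]
[[2, 1], [2, 8]]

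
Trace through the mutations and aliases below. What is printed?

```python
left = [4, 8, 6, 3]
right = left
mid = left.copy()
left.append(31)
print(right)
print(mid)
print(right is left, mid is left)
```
[4, 8, 6, 3, 31]
[4, 8, 6, 3]
True False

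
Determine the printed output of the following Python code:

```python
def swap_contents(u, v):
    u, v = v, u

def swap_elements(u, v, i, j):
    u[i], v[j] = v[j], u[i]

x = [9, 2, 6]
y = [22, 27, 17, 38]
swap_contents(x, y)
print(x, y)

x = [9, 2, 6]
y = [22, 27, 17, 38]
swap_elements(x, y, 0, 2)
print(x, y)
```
[9, 2, 6] [22, 27, 17, 38]
[17, 2, 6] [22, 27, 9, 38]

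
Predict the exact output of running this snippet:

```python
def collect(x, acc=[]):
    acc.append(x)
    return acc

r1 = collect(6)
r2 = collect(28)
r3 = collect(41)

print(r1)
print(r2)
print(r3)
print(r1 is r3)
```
[6, 28, 41]
[6, 28, 41]
[6, 28, 41]
True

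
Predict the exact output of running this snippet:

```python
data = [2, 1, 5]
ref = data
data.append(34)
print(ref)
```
[2, 1, 5, 34]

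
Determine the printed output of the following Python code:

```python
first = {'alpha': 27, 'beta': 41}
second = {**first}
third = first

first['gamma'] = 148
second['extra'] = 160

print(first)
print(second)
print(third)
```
{'alpha': 27, 'beta': 41, 'gamma': 148}
{'alpha': 27, 'beta': 41, 'extra': 160}
{'alpha': 27, 'beta': 41, 'gamma': 148}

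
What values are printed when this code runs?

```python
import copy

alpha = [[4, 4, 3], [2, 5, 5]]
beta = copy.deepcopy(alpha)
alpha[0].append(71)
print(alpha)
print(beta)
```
[[4, 4, 3, 71], [2, 5, 5]]
[[4, 4, 3], [2, 5, 5]]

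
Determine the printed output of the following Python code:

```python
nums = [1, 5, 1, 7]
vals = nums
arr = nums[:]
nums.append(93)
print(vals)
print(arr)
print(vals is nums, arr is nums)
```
[1, 5, 1, 7, 93]
[1, 5, 1, 7]
True False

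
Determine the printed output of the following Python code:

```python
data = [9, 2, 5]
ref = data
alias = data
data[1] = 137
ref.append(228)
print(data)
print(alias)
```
[9, 137, 5, 228]
[9, 137, 5, 228]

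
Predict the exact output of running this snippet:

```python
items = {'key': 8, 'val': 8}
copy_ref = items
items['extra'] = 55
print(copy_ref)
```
{'key': 8, 'val': 8, 'extra': 55}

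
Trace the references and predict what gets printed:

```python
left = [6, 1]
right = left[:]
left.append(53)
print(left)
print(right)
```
[6, 1, 53]
[6, 1]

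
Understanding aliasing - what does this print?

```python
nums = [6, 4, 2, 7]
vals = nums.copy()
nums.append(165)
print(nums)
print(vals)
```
[6, 4, 2, 7, 165]
[6, 4, 2, 7]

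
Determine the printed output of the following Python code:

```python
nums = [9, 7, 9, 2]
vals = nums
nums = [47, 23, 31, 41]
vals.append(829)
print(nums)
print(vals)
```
[47, 23, 31, 41]
[9, 7, 9, 2, 829]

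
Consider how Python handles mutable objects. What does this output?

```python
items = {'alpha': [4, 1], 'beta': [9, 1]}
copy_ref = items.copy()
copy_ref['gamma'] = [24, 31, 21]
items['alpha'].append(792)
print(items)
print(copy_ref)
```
{'alpha': [4, 1, 792], 'beta': [9, 1]}
{'alpha': [4, 1, 792], 'beta': [9, 1], 'gamma': [24, 31, 21]}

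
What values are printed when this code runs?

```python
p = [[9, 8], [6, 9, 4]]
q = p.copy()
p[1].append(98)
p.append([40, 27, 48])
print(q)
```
[[9, 8], [6, 9, 4, 98]]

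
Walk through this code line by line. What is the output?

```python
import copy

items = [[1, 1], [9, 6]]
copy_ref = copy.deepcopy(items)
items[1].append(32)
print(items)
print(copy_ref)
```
[[1, 1], [9, 6, 32]]
[[1, 1], [9, 6]]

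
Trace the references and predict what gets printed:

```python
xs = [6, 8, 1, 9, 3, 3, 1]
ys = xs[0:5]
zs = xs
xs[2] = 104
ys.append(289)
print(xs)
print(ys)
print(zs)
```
[6, 8, 104, 9, 3, 3, 1]
[6, 8, 1, 9, 3, 289]
[6, 8, 104, 9, 3, 3, 1]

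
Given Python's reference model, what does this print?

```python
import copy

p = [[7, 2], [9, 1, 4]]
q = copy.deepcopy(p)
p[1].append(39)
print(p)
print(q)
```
[[7, 2], [9, 1, 4, 39]]
[[7, 2], [9, 1, 4]]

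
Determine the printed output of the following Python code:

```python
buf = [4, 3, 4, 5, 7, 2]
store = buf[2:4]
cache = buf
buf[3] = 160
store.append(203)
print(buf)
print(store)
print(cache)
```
[4, 3, 4, 160, 7, 2]
[4, 5, 203]
[4, 3, 4, 160, 7, 2]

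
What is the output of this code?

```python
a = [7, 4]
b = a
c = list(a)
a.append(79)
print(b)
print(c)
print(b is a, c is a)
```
[7, 4, 79]
[7, 4]
True False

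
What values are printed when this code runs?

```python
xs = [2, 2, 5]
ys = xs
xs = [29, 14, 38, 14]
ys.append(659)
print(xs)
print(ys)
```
[29, 14, 38, 14]
[2, 2, 5, 659]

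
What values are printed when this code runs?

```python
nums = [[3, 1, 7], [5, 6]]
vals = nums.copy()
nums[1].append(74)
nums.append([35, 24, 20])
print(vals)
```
[[3, 1, 7], [5, 6, 74]]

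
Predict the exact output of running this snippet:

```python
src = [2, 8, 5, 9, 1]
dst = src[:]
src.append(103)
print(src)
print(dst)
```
[2, 8, 5, 9, 1, 103]
[2, 8, 5, 9, 1]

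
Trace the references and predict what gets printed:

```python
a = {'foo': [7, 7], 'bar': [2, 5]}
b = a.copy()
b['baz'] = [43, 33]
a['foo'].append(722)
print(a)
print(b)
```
{'foo': [7, 7, 722], 'bar': [2, 5]}
{'foo': [7, 7, 722], 'bar': [2, 5], 'baz': [43, 33]}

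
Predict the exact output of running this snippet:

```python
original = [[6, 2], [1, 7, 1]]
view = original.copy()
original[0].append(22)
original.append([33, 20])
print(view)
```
[[6, 2, 22], [1, 7, 1]]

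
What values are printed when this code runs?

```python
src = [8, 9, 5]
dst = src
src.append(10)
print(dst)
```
[8, 9, 5, 10]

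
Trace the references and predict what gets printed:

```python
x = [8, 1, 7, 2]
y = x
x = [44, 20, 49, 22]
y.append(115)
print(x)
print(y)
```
[44, 20, 49, 22]
[8, 1, 7, 2, 115]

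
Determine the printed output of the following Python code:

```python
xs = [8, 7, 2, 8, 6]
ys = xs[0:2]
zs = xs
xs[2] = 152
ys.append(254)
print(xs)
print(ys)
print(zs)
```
[8, 7, 152, 8, 6]
[8, 7, 254]
[8, 7, 152, 8, 6]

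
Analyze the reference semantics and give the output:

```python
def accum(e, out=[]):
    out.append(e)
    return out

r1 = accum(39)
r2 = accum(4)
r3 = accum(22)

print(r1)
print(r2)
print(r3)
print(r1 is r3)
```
[39, 4, 22]
[39, 4, 22]
[39, 4, 22]
True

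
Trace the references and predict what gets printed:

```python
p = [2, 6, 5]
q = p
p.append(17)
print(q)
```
[2, 6, 5, 17]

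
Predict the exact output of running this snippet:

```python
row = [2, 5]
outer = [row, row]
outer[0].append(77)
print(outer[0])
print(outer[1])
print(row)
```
[2, 5, 77]
[2, 5, 77]
[2, 5, 77]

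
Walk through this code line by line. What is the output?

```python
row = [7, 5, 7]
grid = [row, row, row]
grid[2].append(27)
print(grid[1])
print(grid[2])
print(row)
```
[7, 5, 7, 27]
[7, 5, 7, 27]
[7, 5, 7, 27]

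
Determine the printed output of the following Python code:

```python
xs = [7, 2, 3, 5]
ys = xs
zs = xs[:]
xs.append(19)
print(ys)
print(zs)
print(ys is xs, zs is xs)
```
[7, 2, 3, 5, 19]
[7, 2, 3, 5]
True False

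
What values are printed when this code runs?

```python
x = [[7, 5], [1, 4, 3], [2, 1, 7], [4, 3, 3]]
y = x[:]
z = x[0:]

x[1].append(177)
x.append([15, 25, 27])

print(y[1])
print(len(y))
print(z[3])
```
[1, 4, 3, 177]
4
[4, 3, 3]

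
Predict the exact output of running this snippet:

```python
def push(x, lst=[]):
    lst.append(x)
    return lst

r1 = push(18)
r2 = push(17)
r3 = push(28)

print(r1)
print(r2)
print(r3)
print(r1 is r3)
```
[18, 17, 28]
[18, 17, 28]
[18, 17, 28]
True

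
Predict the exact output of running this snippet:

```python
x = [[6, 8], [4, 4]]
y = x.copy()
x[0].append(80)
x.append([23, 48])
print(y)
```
[[6, 8, 80], [4, 4]]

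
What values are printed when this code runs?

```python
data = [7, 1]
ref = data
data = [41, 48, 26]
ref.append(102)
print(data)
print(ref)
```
[41, 48, 26]
[7, 1, 102]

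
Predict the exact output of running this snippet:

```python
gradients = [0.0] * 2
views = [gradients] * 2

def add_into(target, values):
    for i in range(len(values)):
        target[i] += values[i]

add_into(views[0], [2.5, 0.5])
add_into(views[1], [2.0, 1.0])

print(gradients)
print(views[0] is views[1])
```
[4.5, 1.5]
True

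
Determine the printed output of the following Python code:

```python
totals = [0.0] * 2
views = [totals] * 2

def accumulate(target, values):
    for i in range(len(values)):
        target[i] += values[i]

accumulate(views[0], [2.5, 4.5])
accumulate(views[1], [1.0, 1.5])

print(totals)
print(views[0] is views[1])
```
[3.5, 6.0]
True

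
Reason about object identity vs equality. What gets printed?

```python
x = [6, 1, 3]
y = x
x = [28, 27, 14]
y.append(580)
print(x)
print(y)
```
[28, 27, 14]
[6, 1, 3, 580]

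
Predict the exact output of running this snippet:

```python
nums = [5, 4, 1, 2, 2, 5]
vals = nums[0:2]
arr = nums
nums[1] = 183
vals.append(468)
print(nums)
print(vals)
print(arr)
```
[5, 183, 1, 2, 2, 5]
[5, 4, 468]
[5, 183, 1, 2, 2, 5]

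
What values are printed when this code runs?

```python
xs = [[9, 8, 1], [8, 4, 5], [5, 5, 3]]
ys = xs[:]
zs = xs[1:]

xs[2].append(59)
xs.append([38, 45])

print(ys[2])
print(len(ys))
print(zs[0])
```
[5, 5, 3, 59]
3
[8, 4, 5]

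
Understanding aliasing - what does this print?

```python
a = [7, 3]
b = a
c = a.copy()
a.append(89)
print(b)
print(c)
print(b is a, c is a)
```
[7, 3, 89]
[7, 3]
True False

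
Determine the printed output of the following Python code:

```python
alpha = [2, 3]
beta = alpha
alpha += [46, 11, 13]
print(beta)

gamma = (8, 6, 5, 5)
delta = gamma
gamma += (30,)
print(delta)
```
[2, 3, 46, 11, 13]
(8, 6, 5, 5)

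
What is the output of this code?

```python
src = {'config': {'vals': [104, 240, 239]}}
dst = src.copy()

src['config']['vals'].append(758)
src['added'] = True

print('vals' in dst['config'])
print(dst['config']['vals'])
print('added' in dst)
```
True
[104, 240, 239, 758]
False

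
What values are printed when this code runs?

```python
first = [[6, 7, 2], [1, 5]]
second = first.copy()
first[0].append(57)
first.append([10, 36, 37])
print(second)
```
[[6, 7, 2, 57], [1, 5]]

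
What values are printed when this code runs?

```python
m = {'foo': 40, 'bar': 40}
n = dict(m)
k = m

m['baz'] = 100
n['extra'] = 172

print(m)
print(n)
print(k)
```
{'foo': 40, 'bar': 40, 'baz': 100}
{'foo': 40, 'bar': 40, 'extra': 172}
{'foo': 40, 'bar': 40, 'baz': 100}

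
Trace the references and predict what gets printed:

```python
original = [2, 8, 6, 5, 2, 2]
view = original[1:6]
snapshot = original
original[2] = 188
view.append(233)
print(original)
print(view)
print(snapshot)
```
[2, 8, 188, 5, 2, 2]
[8, 6, 5, 2, 2, 233]
[2, 8, 188, 5, 2, 2]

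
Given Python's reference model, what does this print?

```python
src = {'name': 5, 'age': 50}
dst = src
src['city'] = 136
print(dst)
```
{'name': 5, 'age': 50, 'city': 136}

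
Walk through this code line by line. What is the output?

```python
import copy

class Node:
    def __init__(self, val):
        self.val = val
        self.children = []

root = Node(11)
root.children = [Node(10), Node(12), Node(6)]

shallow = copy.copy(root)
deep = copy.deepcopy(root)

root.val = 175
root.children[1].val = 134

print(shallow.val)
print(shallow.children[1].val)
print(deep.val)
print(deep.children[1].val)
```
11
134
11
12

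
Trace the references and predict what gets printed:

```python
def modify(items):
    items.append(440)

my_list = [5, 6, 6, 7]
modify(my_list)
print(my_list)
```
[5, 6, 6, 7, 440]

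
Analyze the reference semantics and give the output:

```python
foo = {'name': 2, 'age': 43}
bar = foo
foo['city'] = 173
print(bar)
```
{'name': 2, 'age': 43, 'city': 173}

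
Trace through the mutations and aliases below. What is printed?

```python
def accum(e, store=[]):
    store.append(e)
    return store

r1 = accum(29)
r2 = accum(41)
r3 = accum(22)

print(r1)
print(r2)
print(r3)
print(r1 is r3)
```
[29, 41, 22]
[29, 41, 22]
[29, 41, 22]
True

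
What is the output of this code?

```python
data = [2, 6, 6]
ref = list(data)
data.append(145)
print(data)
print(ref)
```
[2, 6, 6, 145]
[2, 6, 6]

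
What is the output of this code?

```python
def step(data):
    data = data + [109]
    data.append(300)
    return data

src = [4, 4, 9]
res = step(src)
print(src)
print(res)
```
[4, 4, 9]
[4, 4, 9, 109, 300]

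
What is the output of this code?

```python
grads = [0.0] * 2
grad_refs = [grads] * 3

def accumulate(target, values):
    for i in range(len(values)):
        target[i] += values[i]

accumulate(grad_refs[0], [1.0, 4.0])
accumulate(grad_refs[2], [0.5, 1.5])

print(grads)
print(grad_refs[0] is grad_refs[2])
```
[1.5, 5.5]
True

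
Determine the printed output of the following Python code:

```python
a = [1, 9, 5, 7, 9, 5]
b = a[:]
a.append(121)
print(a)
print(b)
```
[1, 9, 5, 7, 9, 5, 121]
[1, 9, 5, 7, 9, 5]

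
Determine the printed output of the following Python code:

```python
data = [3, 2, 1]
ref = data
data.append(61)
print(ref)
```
[3, 2, 1, 61]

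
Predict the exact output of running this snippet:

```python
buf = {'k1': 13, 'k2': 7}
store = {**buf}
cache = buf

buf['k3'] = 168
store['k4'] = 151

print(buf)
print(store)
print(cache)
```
{'k1': 13, 'k2': 7, 'k3': 168}
{'k1': 13, 'k2': 7, 'k4': 151}
{'k1': 13, 'k2': 7, 'k3': 168}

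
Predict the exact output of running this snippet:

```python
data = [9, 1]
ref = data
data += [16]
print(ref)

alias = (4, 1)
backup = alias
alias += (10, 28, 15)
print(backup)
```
[9, 1, 16]
(4, 1)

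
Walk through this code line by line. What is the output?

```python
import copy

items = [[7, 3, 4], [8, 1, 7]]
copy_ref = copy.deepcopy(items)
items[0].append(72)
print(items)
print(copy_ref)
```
[[7, 3, 4, 72], [8, 1, 7]]
[[7, 3, 4], [8, 1, 7]]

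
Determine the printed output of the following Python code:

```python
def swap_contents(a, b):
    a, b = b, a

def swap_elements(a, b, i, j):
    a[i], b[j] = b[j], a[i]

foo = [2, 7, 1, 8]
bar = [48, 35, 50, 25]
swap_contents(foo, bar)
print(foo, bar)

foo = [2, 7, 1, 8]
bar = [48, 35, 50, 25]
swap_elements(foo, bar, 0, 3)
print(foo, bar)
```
[2, 7, 1, 8] [48, 35, 50, 25]
[25, 7, 1, 8] [48, 35, 50, 2]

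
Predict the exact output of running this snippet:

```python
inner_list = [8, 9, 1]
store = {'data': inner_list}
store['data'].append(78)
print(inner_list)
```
[8, 9, 1, 78]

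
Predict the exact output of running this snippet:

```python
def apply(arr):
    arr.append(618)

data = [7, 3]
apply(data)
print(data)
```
[7, 3, 618]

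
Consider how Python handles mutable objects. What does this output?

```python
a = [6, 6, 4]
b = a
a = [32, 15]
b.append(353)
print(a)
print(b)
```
[32, 15]
[6, 6, 4, 353]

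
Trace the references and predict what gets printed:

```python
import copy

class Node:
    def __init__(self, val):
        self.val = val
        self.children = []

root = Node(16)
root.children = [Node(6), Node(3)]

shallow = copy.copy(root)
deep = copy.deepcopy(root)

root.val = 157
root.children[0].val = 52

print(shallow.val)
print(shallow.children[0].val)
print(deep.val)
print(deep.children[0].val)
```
16
52
16
6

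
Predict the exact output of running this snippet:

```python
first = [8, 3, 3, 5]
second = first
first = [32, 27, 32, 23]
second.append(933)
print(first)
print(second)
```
[32, 27, 32, 23]
[8, 3, 3, 5, 933]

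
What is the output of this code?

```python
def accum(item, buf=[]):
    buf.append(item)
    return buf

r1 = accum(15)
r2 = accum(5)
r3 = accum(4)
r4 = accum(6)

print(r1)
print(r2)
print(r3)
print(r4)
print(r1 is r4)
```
[15, 5, 4, 6]
[15, 5, 4, 6]
[15, 5, 4, 6]
[15, 5, 4, 6]
True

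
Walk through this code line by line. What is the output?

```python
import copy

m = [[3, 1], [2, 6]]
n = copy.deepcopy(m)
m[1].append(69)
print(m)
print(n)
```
[[3, 1], [2, 6, 69]]
[[3, 1], [2, 6]]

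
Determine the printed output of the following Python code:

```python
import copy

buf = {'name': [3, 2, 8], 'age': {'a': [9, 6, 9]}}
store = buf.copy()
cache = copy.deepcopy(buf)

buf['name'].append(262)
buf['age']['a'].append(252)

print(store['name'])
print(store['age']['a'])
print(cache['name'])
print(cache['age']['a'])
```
[3, 2, 8, 262]
[9, 6, 9, 252]
[3, 2, 8]
[9, 6, 9]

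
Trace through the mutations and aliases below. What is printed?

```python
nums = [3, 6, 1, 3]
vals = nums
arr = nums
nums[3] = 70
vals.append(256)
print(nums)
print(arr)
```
[3, 6, 1, 70, 256]
[3, 6, 1, 70, 256]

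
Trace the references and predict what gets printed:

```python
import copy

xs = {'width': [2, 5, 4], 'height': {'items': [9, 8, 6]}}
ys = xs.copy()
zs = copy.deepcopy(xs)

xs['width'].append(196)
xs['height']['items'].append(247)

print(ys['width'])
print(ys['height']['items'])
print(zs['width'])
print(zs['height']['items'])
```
[2, 5, 4, 196]
[9, 8, 6, 247]
[2, 5, 4]
[9, 8, 6]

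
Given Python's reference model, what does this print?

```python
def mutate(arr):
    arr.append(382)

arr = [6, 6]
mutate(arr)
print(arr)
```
[6, 6, 382]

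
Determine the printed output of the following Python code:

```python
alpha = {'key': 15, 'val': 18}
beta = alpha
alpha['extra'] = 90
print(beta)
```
{'key': 15, 'val': 18, 'extra': 90}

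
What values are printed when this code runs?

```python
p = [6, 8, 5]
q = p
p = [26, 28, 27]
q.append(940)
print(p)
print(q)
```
[26, 28, 27]
[6, 8, 5, 940]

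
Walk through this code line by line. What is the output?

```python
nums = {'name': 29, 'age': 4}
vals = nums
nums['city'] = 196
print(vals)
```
{'name': 29, 'age': 4, 'city': 196}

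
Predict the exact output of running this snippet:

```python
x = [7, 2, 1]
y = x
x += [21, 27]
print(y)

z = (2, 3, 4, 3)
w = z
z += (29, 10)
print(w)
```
[7, 2, 1, 21, 27]
(2, 3, 4, 3)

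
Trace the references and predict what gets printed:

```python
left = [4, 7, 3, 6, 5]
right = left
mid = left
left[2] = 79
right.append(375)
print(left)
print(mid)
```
[4, 7, 79, 6, 5, 375]
[4, 7, 79, 6, 5, 375]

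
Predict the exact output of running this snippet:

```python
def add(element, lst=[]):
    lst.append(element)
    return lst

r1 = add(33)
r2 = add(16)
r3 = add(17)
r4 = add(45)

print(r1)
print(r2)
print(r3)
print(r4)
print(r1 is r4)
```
[33, 16, 17, 45]
[33, 16, 17, 45]
[33, 16, 17, 45]
[33, 16, 17, 45]
True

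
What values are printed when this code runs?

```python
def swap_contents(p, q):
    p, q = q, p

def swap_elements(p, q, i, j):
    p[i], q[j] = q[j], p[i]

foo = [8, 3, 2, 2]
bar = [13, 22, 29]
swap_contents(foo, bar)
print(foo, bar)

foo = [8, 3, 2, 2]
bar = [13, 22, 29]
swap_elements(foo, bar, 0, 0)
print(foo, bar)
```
[8, 3, 2, 2] [13, 22, 29]
[13, 3, 2, 2] [8, 22, 29]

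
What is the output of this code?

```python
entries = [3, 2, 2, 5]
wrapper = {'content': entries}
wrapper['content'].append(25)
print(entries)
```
[3, 2, 2, 5, 25]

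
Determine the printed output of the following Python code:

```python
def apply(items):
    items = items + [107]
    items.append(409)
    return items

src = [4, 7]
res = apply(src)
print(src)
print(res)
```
[4, 7]
[4, 7, 107, 409]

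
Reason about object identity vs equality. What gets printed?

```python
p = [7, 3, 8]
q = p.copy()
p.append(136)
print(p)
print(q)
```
[7, 3, 8, 136]
[7, 3, 8]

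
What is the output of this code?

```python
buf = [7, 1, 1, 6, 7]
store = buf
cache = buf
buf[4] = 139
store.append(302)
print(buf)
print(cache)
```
[7, 1, 1, 6, 139, 302]
[7, 1, 1, 6, 139, 302]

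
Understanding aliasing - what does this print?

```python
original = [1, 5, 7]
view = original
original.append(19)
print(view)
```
[1, 5, 7, 19]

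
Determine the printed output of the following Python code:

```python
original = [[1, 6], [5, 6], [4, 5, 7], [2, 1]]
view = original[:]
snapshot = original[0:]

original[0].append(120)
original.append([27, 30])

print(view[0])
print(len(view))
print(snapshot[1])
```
[1, 6, 120]
4
[5, 6]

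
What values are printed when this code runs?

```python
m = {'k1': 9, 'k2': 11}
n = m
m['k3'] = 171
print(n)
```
{'k1': 9, 'k2': 11, 'k3': 171}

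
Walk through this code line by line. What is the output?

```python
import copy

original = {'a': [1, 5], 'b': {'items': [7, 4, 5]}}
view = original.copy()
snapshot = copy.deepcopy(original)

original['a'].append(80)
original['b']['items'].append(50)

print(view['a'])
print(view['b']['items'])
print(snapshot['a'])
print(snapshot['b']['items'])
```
[1, 5, 80]
[7, 4, 5, 50]
[1, 5]
[7, 4, 5]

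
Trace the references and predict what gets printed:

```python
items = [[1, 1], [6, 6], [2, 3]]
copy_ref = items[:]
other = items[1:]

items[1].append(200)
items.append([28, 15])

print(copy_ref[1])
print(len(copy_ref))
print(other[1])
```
[6, 6, 200]
3
[2, 3]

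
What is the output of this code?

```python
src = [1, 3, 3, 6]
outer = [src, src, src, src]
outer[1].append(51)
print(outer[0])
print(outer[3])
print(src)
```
[1, 3, 3, 6, 51]
[1, 3, 3, 6, 51]
[1, 3, 3, 6, 51]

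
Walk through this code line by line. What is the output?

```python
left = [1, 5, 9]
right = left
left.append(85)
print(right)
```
[1, 5, 9, 85]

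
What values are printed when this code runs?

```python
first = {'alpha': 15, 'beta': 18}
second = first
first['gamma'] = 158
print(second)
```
{'alpha': 15, 'beta': 18, 'gamma': 158}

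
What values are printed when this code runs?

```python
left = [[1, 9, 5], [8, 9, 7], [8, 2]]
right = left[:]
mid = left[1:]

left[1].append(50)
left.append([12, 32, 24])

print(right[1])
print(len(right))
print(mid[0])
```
[8, 9, 7, 50]
3
[8, 9, 7, 50]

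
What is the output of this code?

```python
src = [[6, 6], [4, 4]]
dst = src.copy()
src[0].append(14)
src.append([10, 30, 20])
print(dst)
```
[[6, 6, 14], [4, 4]]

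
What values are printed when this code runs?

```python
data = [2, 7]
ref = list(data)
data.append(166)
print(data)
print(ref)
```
[2, 7, 166]
[2, 7]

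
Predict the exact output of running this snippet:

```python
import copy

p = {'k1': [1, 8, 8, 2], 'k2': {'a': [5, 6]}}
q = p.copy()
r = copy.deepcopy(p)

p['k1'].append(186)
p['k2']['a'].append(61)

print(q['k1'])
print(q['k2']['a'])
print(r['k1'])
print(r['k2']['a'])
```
[1, 8, 8, 2, 186]
[5, 6, 61]
[1, 8, 8, 2]
[5, 6]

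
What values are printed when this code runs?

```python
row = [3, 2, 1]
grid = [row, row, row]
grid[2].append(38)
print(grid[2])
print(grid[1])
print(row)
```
[3, 2, 1, 38]
[3, 2, 1, 38]
[3, 2, 1, 38]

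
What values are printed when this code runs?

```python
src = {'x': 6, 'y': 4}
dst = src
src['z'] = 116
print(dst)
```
{'x': 6, 'y': 4, 'z': 116}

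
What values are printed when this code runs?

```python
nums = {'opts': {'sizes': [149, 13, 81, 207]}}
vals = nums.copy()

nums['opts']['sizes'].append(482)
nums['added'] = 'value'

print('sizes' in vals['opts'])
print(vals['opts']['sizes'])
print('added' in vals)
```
True
[149, 13, 81, 207, 482]
False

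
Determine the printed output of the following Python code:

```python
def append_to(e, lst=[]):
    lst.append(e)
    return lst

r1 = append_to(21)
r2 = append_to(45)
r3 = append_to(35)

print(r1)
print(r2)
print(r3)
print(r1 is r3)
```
[21, 45, 35]
[21, 45, 35]
[21, 45, 35]
True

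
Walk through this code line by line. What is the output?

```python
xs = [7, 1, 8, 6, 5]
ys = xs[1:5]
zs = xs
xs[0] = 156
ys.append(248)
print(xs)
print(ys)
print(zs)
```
[156, 1, 8, 6, 5]
[1, 8, 6, 5, 248]
[156, 1, 8, 6, 5]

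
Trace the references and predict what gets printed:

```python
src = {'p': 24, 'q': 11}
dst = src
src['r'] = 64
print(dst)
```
{'p': 24, 'q': 11, 'r': 64}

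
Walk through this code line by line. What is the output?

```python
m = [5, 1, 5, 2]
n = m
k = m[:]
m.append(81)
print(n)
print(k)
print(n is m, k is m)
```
[5, 1, 5, 2, 81]
[5, 1, 5, 2]
True False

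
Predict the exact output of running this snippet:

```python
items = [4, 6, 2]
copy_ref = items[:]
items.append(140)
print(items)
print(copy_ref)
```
[4, 6, 2, 140]
[4, 6, 2]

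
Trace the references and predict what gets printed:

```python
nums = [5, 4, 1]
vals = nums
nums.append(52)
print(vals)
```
[5, 4, 1, 52]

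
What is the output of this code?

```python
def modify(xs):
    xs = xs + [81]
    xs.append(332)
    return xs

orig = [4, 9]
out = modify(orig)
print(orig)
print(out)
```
[4, 9]
[4, 9, 81, 332]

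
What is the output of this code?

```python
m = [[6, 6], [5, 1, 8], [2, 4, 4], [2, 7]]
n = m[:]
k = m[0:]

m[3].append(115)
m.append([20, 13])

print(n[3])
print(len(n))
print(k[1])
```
[2, 7, 115]
4
[5, 1, 8]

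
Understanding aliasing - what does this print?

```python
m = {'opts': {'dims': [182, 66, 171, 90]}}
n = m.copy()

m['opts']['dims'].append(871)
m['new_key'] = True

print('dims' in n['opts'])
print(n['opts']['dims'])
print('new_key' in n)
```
True
[182, 66, 171, 90, 871]
False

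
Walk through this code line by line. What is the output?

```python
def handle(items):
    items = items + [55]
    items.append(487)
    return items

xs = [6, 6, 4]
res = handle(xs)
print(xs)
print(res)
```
[6, 6, 4]
[6, 6, 4, 55, 487]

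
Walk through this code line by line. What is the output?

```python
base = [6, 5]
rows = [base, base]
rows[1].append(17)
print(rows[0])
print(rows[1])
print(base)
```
[6, 5, 17]
[6, 5, 17]
[6, 5, 17]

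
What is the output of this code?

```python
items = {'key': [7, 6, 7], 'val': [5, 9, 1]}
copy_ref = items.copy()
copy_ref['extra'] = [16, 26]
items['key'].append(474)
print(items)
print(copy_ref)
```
{'key': [7, 6, 7, 474], 'val': [5, 9, 1]}
{'key': [7, 6, 7, 474], 'val': [5, 9, 1], 'extra': [16, 26]}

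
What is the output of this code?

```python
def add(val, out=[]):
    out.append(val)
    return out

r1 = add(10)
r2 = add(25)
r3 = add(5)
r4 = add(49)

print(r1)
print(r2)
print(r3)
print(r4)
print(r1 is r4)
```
[10, 25, 5, 49]
[10, 25, 5, 49]
[10, 25, 5, 49]
[10, 25, 5, 49]
True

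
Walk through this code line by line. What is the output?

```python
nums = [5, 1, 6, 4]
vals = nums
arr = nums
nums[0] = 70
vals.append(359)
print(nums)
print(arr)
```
[70, 1, 6, 4, 359]
[70, 1, 6, 4, 359]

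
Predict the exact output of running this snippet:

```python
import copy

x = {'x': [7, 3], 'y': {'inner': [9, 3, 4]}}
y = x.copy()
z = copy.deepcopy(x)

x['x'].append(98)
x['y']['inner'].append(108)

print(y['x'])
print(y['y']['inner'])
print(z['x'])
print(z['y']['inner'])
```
[7, 3, 98]
[9, 3, 4, 108]
[7, 3]
[9, 3, 4]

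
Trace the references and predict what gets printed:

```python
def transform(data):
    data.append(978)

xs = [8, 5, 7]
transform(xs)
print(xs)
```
[8, 5, 7, 978]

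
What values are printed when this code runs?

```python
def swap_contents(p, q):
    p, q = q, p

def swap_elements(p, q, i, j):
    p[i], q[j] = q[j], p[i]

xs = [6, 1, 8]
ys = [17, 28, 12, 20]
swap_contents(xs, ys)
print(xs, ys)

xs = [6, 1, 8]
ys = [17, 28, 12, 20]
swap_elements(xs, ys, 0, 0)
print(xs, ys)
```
[6, 1, 8] [17, 28, 12, 20]
[17, 1, 8] [6, 28, 12, 20]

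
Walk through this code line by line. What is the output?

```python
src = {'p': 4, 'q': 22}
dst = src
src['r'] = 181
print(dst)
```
{'p': 4, 'q': 22, 'r': 181}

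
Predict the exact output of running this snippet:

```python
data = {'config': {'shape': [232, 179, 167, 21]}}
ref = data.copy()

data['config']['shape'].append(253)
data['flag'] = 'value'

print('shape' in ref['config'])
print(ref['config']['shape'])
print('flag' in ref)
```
True
[232, 179, 167, 21, 253]
False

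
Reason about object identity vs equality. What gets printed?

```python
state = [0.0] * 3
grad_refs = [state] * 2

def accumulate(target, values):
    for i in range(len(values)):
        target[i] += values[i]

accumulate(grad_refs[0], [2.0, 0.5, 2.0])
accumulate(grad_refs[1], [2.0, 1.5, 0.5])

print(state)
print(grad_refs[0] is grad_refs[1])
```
[4.0, 2.0, 2.5]
True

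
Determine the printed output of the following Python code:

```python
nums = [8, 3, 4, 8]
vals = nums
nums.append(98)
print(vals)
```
[8, 3, 4, 8, 98]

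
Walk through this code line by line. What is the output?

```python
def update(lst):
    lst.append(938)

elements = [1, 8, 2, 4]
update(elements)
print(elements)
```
[1, 8, 2, 4, 938]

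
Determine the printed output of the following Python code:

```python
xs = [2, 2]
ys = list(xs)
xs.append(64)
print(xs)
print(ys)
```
[2, 2, 64]
[2, 2]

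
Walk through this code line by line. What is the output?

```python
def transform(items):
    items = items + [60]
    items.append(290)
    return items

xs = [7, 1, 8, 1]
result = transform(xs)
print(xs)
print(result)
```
[7, 1, 8, 1]
[7, 1, 8, 1, 60, 290]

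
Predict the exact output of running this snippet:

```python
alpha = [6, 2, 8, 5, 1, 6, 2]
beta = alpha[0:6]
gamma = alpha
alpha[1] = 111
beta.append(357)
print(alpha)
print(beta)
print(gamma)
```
[6, 111, 8, 5, 1, 6, 2]
[6, 2, 8, 5, 1, 6, 357]
[6, 111, 8, 5, 1, 6, 2]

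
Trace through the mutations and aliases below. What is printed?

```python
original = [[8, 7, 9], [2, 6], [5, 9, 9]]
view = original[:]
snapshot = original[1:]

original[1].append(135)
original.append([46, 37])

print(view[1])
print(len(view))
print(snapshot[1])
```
[2, 6, 135]
3
[5, 9, 9]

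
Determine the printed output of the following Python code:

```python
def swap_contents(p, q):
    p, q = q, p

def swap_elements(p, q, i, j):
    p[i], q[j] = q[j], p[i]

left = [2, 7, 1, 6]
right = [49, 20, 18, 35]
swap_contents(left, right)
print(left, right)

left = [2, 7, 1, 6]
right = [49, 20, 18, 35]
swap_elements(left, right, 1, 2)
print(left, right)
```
[2, 7, 1, 6] [49, 20, 18, 35]
[2, 18, 1, 6] [49, 20, 7, 35]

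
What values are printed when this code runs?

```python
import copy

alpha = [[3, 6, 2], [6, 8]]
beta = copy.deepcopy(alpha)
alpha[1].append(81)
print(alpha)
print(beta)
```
[[3, 6, 2], [6, 8, 81]]
[[3, 6, 2], [6, 8]]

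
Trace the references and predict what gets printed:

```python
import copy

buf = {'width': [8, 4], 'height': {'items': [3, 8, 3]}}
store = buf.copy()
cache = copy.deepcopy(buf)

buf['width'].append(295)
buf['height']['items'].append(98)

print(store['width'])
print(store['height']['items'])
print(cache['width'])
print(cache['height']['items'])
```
[8, 4, 295]
[3, 8, 3, 98]
[8, 4]
[3, 8, 3]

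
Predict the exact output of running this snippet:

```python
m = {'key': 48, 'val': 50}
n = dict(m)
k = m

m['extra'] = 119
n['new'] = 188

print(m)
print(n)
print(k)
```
{'key': 48, 'val': 50, 'extra': 119}
{'key': 48, 'val': 50, 'new': 188}
{'key': 48, 'val': 50, 'extra': 119}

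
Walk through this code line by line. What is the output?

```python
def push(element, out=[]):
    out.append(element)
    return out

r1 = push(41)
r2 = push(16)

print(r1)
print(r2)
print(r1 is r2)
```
[41, 16]
[41, 16]
True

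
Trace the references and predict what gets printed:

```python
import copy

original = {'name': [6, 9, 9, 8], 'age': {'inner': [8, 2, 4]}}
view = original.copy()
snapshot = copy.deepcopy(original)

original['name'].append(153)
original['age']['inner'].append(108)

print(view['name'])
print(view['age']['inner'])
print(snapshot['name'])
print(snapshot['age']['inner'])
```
[6, 9, 9, 8, 153]
[8, 2, 4, 108]
[6, 9, 9, 8]
[8, 2, 4]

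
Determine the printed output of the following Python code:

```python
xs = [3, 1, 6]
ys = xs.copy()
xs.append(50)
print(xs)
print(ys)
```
[3, 1, 6, 50]
[3, 1, 6]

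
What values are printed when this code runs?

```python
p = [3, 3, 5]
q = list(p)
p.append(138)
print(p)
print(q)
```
[3, 3, 5, 138]
[3, 3, 5]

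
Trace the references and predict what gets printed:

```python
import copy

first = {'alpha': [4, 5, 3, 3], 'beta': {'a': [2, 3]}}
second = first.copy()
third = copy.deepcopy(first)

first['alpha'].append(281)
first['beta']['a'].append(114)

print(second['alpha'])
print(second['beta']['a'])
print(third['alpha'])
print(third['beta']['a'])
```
[4, 5, 3, 3, 281]
[2, 3, 114]
[4, 5, 3, 3]
[2, 3]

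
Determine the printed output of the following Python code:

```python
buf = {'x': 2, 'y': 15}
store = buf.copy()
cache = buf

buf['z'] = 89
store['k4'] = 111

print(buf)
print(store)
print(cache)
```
{'x': 2, 'y': 15, 'z': 89}
{'x': 2, 'y': 15, 'k4': 111}
{'x': 2, 'y': 15, 'z': 89}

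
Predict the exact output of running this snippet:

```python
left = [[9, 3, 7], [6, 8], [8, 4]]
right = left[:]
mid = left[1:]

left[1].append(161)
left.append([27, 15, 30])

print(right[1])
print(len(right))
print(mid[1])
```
[6, 8, 161]
3
[8, 4]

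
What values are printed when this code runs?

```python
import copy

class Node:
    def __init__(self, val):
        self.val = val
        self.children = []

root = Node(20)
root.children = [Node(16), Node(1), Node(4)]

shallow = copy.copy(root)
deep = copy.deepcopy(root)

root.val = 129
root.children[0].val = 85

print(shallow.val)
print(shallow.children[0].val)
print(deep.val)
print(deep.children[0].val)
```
20
85
20
16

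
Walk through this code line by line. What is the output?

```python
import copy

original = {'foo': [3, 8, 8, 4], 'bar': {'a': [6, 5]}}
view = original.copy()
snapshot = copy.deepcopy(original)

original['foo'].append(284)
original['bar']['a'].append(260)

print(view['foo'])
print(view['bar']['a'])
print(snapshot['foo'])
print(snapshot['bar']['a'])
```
[3, 8, 8, 4, 284]
[6, 5, 260]
[3, 8, 8, 4]
[6, 5]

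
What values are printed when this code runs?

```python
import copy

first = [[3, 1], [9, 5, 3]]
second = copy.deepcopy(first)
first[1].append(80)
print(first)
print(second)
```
[[3, 1], [9, 5, 3, 80]]
[[3, 1], [9, 5, 3]]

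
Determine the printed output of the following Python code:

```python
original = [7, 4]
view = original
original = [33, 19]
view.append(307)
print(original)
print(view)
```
[33, 19]
[7, 4, 307]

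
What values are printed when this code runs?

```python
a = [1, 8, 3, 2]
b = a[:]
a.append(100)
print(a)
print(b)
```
[1, 8, 3, 2, 100]
[1, 8, 3, 2]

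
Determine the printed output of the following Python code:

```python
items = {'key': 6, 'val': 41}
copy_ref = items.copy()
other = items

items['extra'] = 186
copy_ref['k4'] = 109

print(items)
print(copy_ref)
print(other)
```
{'key': 6, 'val': 41, 'extra': 186}
{'key': 6, 'val': 41, 'k4': 109}
{'key': 6, 'val': 41, 'extra': 186}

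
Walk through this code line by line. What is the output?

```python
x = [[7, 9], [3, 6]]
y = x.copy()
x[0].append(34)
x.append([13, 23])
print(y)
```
[[7, 9, 34], [3, 6]]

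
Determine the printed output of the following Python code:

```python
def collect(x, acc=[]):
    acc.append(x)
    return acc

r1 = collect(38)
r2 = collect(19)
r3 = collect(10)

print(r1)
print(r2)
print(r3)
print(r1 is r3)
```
[38, 19, 10]
[38, 19, 10]
[38, 19, 10]
True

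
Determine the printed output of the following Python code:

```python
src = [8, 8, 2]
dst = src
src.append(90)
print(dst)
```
[8, 8, 2, 90]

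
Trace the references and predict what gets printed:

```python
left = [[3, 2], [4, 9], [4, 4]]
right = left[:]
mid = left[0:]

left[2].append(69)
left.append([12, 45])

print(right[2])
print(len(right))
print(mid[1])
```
[4, 4, 69]
3
[4, 9]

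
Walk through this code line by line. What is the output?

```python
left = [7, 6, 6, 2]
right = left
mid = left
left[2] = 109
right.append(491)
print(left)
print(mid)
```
[7, 6, 109, 2, 491]
[7, 6, 109, 2, 491]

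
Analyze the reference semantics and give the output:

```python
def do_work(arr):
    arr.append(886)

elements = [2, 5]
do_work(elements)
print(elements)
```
[2, 5, 886]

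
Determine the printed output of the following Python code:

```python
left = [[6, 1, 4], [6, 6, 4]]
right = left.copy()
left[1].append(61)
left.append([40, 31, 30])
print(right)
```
[[6, 1, 4], [6, 6, 4, 61]]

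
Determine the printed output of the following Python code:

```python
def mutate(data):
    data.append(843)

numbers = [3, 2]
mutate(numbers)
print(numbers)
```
[3, 2, 843]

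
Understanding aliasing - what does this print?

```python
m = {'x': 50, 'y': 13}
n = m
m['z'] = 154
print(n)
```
{'x': 50, 'y': 13, 'z': 154}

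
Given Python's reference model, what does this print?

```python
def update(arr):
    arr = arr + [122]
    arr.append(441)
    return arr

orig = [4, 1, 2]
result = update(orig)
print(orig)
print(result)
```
[4, 1, 2]
[4, 1, 2, 122, 441]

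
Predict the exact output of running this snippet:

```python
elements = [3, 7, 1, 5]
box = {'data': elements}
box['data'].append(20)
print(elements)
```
[3, 7, 1, 5, 20]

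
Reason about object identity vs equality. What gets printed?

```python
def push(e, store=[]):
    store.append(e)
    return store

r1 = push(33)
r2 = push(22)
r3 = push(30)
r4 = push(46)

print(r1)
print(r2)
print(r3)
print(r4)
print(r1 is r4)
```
[33, 22, 30, 46]
[33, 22, 30, 46]
[33, 22, 30, 46]
[33, 22, 30, 46]
True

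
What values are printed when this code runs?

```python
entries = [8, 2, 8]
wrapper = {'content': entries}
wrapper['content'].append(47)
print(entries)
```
[8, 2, 8, 47]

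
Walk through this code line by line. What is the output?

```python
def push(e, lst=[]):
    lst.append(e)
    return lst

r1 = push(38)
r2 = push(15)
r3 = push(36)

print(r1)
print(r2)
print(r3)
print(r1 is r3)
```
[38, 15, 36]
[38, 15, 36]
[38, 15, 36]
True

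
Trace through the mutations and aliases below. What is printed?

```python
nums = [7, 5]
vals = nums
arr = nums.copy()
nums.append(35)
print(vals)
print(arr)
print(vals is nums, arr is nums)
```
[7, 5, 35]
[7, 5]
True False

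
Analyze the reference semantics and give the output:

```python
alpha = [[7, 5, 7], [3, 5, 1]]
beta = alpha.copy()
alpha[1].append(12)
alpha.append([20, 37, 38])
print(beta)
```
[[7, 5, 7], [3, 5, 1, 12]]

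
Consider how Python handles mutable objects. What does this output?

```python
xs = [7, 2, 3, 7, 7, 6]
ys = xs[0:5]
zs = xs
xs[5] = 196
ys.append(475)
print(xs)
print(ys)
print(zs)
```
[7, 2, 3, 7, 7, 196]
[7, 2, 3, 7, 7, 475]
[7, 2, 3, 7, 7, 196]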